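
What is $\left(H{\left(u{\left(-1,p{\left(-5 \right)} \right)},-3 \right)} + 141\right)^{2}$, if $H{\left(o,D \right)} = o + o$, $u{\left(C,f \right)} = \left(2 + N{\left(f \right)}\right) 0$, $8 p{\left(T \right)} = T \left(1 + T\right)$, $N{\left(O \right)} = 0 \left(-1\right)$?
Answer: $19881$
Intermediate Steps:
$N{\left(O \right)} = 0$
$p{\left(T \right)} = \frac{T \left(1 + T\right)}{8}$
$u{\left(C,f \right)} = 0$ ($u{\left(C,f \right)} = \left(2 + 0\right) 0 = 2 \cdot 0 = 0$)
$H{\left(o,D \right)} = 2 o$
$\left(H{\left(u{\left(-1,p{\left(-5 \right)} \right)},-3 \right)} + 141\right)^{2} = \left(2 \cdot 0 + 141\right)^{2} = \left(0 + 141\right)^{2} = 141^{2} = 19881$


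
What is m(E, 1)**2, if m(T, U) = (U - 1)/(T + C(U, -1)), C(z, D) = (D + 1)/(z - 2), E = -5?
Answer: 0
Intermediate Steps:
C(z, D) = (1 + D)/(-2 + z)
m(T, U) = (-1 + U)/T (m(T, U) = (U - 1)/(T + (1 - 1)/(-2 + U)) = (-1 + U)/(T + 0/(-2 + U)) = (-1 + U)/(T + 0) = (-1 + U)/T)
m(E, 1)**2 = ((-1 + 1)/(-5))**2 = (-1/5*0)**2 = 0**2 = 0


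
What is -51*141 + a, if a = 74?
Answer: -7117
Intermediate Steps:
-51*141 + a = -51*141 + 74 = -7191 + 74 = -7117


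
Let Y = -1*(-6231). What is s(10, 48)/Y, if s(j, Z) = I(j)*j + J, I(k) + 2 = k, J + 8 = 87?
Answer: 53/2077 ≈ 0.025518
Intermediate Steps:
J = 79 (J = -8 + 87 = 79)
I(k) = -2 + k
Y = 6231
s(j, Z) = 79 + j*(-2 + j) (s(j, Z) = (-2 + j)*j + 79 = j*(-2 + j) + 79 = 79 + j*(-2 + j))
s(10, 48)/Y = (79 + 10*(-2 + 10))/6231 = (79 + 10*8)*(1/6231) = (79 + 80)*(1/6231) = 159*(1/6231) = 53/2077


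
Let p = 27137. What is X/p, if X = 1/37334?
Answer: 1/1013132758 ≈ 9.8704e-10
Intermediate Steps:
X = 1/37334 ≈ 2.6785e-5
X/p = (1/37334)/27137 = (1/37334)*(1/27137) = 1/1013132758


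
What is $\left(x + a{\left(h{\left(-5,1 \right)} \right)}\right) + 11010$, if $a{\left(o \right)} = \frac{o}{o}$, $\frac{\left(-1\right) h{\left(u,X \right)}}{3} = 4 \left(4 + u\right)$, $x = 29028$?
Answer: $40039$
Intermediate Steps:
$h{\left(u,X \right)} = -48 - 12 u$ ($h{\left(u,X \right)} = - 3 \cdot 4 \left(4 + u\right) = - 3 \left(16 + 4 u\right) = -48 - 12 u$)
$a{\left(o \right)} = 1$
$\left(x + a{\left(h{\left(-5,1 \right)} \right)}\right) + 11010 = \left(29028 + 1\right) + 11010 = 29029 + 11010 = 40039$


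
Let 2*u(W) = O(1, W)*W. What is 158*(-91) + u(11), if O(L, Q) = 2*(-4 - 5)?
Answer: -14477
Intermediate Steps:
O(L, Q) = -18 (O(L, Q) = 2*(-9) = -18)
u(W) = -9*W (u(W) = (-18*W)/2 = -9*W)
158*(-91) + u(11) = 158*(-91) - 9*11 = -14378 - 99 = -14477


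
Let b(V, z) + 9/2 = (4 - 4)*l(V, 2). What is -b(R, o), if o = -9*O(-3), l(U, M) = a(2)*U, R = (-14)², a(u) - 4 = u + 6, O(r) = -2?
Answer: 9/2 ≈ 4.5000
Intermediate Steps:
a(u) = 10 + u (a(u) = 4 + (u + 6) = 4 + (6 + u) = 10 + u)
R = 196
l(U, M) = 12*U (l(U, M) = (10 + 2)*U = 12*U)
o = 18 (o = -9*(-2) = 18)
b(V, z) = -9/2 (b(V, z) = -9/2 + (4 - 4)*(12*V) = -9/2 + 0*(12*V) = -9/2 + 0 = -9/2)
-b(R, o) = -1*(-9/2) = 9/2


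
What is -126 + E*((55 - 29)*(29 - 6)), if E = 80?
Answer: 47714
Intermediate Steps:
-126 + E*((55 - 29)*(29 - 6)) = -126 + 80*((55 - 29)*(29 - 6)) = -126 + 80*(26*23) = -126 + 80*598 = -126 + 47840 = 47714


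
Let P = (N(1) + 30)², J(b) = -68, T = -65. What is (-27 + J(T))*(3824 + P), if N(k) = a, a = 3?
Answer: -466735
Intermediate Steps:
N(k) = 3
P = 1089 (P = (3 + 30)² = 33² = 1089)
(-27 + J(T))*(3824 + P) = (-27 - 68)*(3824 + 1089) = -95*4913 = -466735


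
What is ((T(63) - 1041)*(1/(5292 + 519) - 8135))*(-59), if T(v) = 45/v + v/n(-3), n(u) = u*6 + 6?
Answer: -2916079149175/5811 ≈ -5.0182e+8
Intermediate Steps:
n(u) = 6 + 6*u (n(u) = 6*u + 6 = 6 + 6*u)
T(v) = 45/v - v/12 (T(v) = 45/v + v/(6 + 6*(-3)) = 45/v + v/(6 - 18) = 45/v + v/(-12) = 45/v + v*(-1/12) = 45/v - v/12)
((T(63) - 1041)*(1/(5292 + 519) - 8135))*(-59) = (((45/63 - 1/12*63) - 1041)*(1/(5292 + 519) - 8135))*(-59) = (((45*(1/63) - 21/4) - 1041)*(1/5811 - 8135))*(-59) = (((5/7 - 21/4) - 1041)*(1/5811 - 8135))*(-59) = ((-127/28 - 1041)*(-47272484/5811))*(-59) = -29275/28*(-47272484/5811)*(-59) = (49425070325/5811)*(-59) = -2916079149175/5811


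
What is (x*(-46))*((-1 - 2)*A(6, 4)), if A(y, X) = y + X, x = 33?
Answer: 45540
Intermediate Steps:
A(y, X) = X + y
(x*(-46))*((-1 - 2)*A(6, 4)) = (33*(-46))*((-1 - 2)*(4 + 6)) = -(-4554)*10 = -1518*(-30) = 45540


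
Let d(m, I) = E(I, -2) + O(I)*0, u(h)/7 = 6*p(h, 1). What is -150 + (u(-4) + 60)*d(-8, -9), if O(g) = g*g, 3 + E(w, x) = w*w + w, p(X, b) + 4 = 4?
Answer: 3990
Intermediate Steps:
p(X, b) = 0 (p(X, b) = -4 + 4 = 0)
E(w, x) = -3 + w + w² (E(w, x) = -3 + (w*w + w) = -3 + (w² + w) = -3 + (w + w²) = -3 + w + w²)
O(g) = g²
u(h) = 0 (u(h) = 7*(6*0) = 7*0 = 0)
d(m, I) = -3 + I + I² (d(m, I) = (-3 + I + I²) + I²*0 = (-3 + I + I²) + 0 = -3 + I + I²)
-150 + (u(-4) + 60)*d(-8, -9) = -150 + (0 + 60)*(-3 - 9 + (-9)²) = -150 + 60*(-3 - 9 + 81) = -150 + 60*69 = -150 + 4140 = 3990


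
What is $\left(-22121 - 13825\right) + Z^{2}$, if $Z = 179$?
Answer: $-3905$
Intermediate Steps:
$\left(-22121 - 13825\right) + Z^{2} = \left(-22121 - 13825\right) + 179^{2} = -35946 + 32041 = -3905$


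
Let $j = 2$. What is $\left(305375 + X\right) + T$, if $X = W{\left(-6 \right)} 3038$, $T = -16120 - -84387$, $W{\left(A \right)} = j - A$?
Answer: $397946$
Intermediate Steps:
$W{\left(A \right)} = 2 - A$
$T = 68267$ ($T = -16120 + 84387 = 68267$)
$X = 24304$ ($X = \left(2 - -6\right) 3038 = \left(2 + 6\right) 3038 = 8 \cdot 3038 = 24304$)
$\left(305375 + X\right) + T = \left(305375 + 24304\right) + 68267 = 329679 + 68267 = 397946$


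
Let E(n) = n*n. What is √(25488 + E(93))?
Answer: 3*√3793 ≈ 184.76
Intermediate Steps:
E(n) = n²
√(25488 + E(93)) = √(25488 + 93²) = √(25488 + 8649) = √34137 = 3*√3793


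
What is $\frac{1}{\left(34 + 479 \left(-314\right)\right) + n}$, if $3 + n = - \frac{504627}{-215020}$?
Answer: $- \frac{215020}{32333127873} \approx -6.6501 \cdot 10^{-6}$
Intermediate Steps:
$n = - \frac{140433}{215020}$ ($n = -3 - \frac{504627}{-215020} = -3 - - \frac{504627}{215020} = -3 + \frac{504627}{215020} = - \frac{140433}{215020} \approx -0.65312$)
$\frac{1}{\left(34 + 479 \left(-314\right)\right) + n} = \frac{1}{\left(34 + 479 \left(-314\right)\right) - \frac{140433}{215020}} = \frac{1}{\left(34 - 150406\right) - \frac{140433}{215020}} = \frac{1}{-150372 - \frac{140433}{215020}} = \frac{1}{- \frac{32333127873}{215020}} = - \frac{215020}{32333127873}$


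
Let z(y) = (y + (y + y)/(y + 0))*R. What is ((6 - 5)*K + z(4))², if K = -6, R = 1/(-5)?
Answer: 1296/25 ≈ 51.840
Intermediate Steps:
R = -⅕ ≈ -0.20000
z(y) = -⅖ - y/5 (z(y) = (y + (y + y)/(y + 0))*(-⅕) = (y + (2*y)/y)*(-⅕) = (y + 2)*(-⅕) = (2 + y)*(-⅕) = -⅖ - y/5)
((6 - 5)*K + z(4))² = ((6 - 5)*(-6) + (-⅖ - ⅕*4))² = (1*(-6) + (-⅖ - ⅘))² = (-6 - 6/5)² = (-36/5)² = 1296/25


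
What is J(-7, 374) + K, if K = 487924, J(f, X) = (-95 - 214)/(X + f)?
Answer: 179067799/367 ≈ 4.8792e+5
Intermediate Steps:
J(f, X) = -309/(X + f)
J(-7, 374) + K = -309/(374 - 7) + 487924 = -309/367 + 487924 = 179067799/367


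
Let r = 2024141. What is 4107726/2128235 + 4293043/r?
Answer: 17451220982471/4307847721135 ≈ 4.0510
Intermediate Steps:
4107726/2128235 + 4293043/r = 4107726/2128235 + 4293043/2024141 = 17451220982471/4307847721135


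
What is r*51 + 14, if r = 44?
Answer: 2258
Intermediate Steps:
r*51 + 14 = 44*51 + 14 = 2244 + 14 = 2258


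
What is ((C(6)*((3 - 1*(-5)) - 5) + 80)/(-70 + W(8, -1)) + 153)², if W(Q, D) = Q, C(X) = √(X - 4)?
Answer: 44236427/1922 - 14109*√2/961 ≈ 22995.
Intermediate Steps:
C(X) = √(-4 + X)
((C(6)*((3 - 1*(-5)) - 5) + 80)/(-70 + W(8, -1)) + 153)² = ((√(-4 + 6)*((3 - 1*(-5)) - 5) + 80)/(-70 + 8) + 153)² = ((√2*((3 + 5) - 5) + 80)/(-62) + 153)² = ((√2*(8 - 5) + 80)*(-1/62) + 153)² = ((√2*3 + 80)*(-1/62) + 153)² = ((3*√2 + 80)*(-1/62) + 153)² = ((80 + 3*√2)*(-1/62) + 153)² = ((-40/31 - 3*√2/62) + 153)² = (4703/31 - 3*√2/62)²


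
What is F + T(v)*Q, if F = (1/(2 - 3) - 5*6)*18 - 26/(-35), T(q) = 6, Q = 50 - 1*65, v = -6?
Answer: -22654/35 ≈ -647.26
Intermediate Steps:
Q = -15 (Q = 50 - 65 = -15)
F = -19504/35 (F = (1/(-1) - 30)*18 - 26*(-1/35) = (-1 - 30)*18 + 26/35 = -31*18 + 26/35 = -558 + 26/35 = -19504/35 ≈ -557.26)
F + T(v)*Q = -19504/35 + 6*(-15) = -19504/35 - 90 = -22654/35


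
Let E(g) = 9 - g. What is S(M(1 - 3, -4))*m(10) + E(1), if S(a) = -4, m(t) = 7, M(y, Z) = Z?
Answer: -20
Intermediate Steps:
S(M(1 - 3, -4))*m(10) + E(1) = -4*7 + (9 - 1*1) = -28 + (9 - 1) = -28 + 8 = -20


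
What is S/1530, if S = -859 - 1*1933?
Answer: -1396/765 ≈ -1.8248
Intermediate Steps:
S = -2792 (S = -859 - 1933 = -2792)
S/1530 = -2792/1530 = -2792*1/1530 = -1396/765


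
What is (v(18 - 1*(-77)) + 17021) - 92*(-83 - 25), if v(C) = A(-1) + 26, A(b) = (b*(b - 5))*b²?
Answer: 26989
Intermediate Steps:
A(b) = b³*(-5 + b) (A(b) = (b*(-5 + b))*b² = b³*(-5 + b))
v(C) = 32 (v(C) = (-1)³*(-5 - 1) + 26 = -1*(-6) + 26 = 6 + 26 = 32)
(v(18 - 1*(-77)) + 17021) - 92*(-83 - 25) = (32 + 17021) - 92*(-83 - 25) = 17053 - 92*(-108) = 17053 + 9936 = 26989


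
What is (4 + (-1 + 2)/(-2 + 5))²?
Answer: 169/9 ≈ 18.778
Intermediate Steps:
(4 + (-1 + 2)/(-2 + 5))² = (4 + 1/3)² = (4 + 1*(⅓))² = (4 + ⅓)² = (13/3)² = 169/9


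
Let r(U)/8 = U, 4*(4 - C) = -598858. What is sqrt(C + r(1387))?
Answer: sqrt(643258)/2 ≈ 401.02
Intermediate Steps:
C = 299437/2 (C = 4 - 1/4*(-598858) = 4 + 299429/2 = 299437/2 ≈ 1.4972e+5)
r(U) = 8*U
sqrt(C + r(1387)) = sqrt(299437/2 + 8*1387) = sqrt(299437/2 + 11096) = sqrt(321629/2) = sqrt(643258)/2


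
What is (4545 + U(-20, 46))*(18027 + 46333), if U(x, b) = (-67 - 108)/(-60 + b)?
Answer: 293320700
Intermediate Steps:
U(x, b) = -175/(-60 + b)
(4545 + U(-20, 46))*(18027 + 46333) = (4545 - 175/(-60 + 46))*(18027 + 46333) = (4545 - 175/(-14))*64360 = (4545 - 175*(-1/14))*64360 = (4545 + 25/2)*64360 = (9115/2)*64360 = 293320700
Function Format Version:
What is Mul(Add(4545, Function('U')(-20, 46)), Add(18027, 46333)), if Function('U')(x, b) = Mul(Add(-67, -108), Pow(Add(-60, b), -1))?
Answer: 293320700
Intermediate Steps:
Function('U')(x, b) = Mul(-175, Pow(Add(-60, b), -1))
Mul(Add(4545, Function('U')(-20, 46)), Add(18027, 46333)) = Mul(Add(4545, Mul(-175, Pow(Add(-60, 46), -1))), Add(18027, 46333)) = Mul(Add(4545, Mul(-175, Pow(-14, -1))), 64360) = Mul(Add(4545, Mul(-175, Rational(-1, 14))), 64360) = Mul(Add(4545, Rational(25, 2)), 64360) = Mul(Rational(9115, 2), 64360) = 293320700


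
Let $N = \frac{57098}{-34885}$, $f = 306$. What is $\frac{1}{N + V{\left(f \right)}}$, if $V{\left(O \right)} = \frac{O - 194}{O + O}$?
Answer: $- \frac{5337405}{7759214} \approx -0.68788$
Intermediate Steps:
$V{\left(O \right)} = \frac{-194 + O}{2 O}$
$N = - \frac{57098}{34885}$ ($N = 57098 \left(- \frac{1}{34885}\right) = - \frac{57098}{34885} \approx -1.6367$)
$\frac{1}{N + V{\left(f \right)}} = \frac{1}{- \frac{57098}{34885} + \frac{-194 + 306}{2 \cdot 306}} = \frac{1}{- \frac{57098}{34885} + \frac{1}{2} \cdot \frac{1}{306} \cdot 112} = \frac{1}{- \frac{57098}{34885} + \frac{28}{153}} = \frac{1}{- \frac{7759214}{5337405}} = - \frac{5337405}{7759214}$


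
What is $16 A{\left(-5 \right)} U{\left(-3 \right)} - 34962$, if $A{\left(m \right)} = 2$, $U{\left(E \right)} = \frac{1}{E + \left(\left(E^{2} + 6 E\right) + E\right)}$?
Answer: $- \frac{524462}{15} \approx -34964.0$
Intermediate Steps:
$U{\left(E \right)} = \frac{1}{E^{2} + 8 E}$ ($U{\left(E \right)} = \frac{1}{E + \left(E^{2} + 7 E\right)} = \frac{1}{E^{2} + 8 E}$)
$16 A{\left(-5 \right)} U{\left(-3 \right)} - 34962 = 16 \cdot 2 \frac{1}{\left(-3\right) \left(8 - 3\right)} - 34962 = 32 \left(- \frac{1}{3 \cdot 5}\right) - 34962 = 32 \left(\left(- \frac{1}{3}\right) \frac{1}{5}\right) - 34962 = 32 \left(- \frac{1}{15}\right) - 34962 = - \frac{32}{15} - 34962 = - \frac{524462}{15}$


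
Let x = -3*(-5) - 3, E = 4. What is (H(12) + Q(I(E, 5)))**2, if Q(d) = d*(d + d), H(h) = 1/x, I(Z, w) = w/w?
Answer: 625/144 ≈ 4.3403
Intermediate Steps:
x = 12 (x = 15 - 3 = 12)
I(Z, w) = 1
H(h) = 1/12
Q(d) = 2*d**2 (Q(d) = d*(2*d) = 2*d**2)
(H(12) + Q(I(E, 5)))**2 = (1/12 + 2*1**2)**2 = (1/12 + 2*1)**2 = (1/12 + 2)**2 = (25/12)**2 = 625/144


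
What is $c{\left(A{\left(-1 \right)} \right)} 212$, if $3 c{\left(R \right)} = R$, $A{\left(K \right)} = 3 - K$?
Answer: $\frac{848}{3} \approx 282.67$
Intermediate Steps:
$c{\left(R \right)} = \frac{R}{3}$
$c{\left(A{\left(-1 \right)} \right)} 212 = \frac{3 - -1}{3} \cdot 212 = \frac{3 + 1}{3} \cdot 212 = \frac{1}{3} \cdot 4 \cdot 212 = \frac{4}{3} \cdot 212 = \frac{848}{3}$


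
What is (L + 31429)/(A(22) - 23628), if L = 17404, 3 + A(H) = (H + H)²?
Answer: -48833/21695 ≈ -2.2509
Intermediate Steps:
A(H) = -3 + 4*H² (A(H) = -3 + (H + H)² = -3 + (2*H)² = -3 + 4*H²)
(L + 31429)/(A(22) - 23628) = (17404 + 31429)/((-3 + 4*22²) - 23628) = 48833/((-3 + 4*484) - 23628) = 48833/((-3 + 1936) - 23628) = 48833/(1933 - 23628) = 48833/(-21695) = 48833*(-1/21695) = -48833/21695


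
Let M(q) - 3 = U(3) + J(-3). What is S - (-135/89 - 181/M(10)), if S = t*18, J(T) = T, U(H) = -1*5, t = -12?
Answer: -111554/445 ≈ -250.68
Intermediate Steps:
U(H) = -5
M(q) = -5 (M(q) = 3 + (-5 - 3) = 3 - 8 = -5)
S = -216 (S = -12*18 = -216)
S - (-135/89 - 181/M(10)) = -216 - (-135/89 - 181/(-5)) = -216 - (-135*1/89 - 181*(-1/5)) = -216 - (-135/89 + 181/5) = -216 - 1*15434/445 = -216 - 15434/445 = -111554/445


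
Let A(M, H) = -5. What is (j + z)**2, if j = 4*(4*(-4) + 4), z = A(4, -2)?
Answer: 2809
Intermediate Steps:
z = -5
j = -48 (j = 4*(-16 + 4) = 4*(-12) = -48)
(j + z)**2 = (-48 - 5)**2 = (-53)**2 = 2809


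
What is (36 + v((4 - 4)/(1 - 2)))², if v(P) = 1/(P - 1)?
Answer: 1225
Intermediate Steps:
v(P) = 1/(-1 + P)
(36 + v((4 - 4)/(1 - 2)))² = (36 + 1/(-1 + (4 - 4)/(1 - 2)))² = (36 + 1/(-1 + 0/(-1)))² = (36 + 1/(-1 + 0*(-1)))² = (36 + 1/(-1 + 0))² = (36 + 1/(-1))² = (36 - 1)² = 35² = 1225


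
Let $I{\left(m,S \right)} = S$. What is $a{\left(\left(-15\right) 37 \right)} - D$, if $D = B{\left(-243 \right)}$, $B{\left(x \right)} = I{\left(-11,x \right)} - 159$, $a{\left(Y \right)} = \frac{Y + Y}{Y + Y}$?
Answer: $403$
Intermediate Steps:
$a{\left(Y \right)} = 1$ ($a{\left(Y \right)} = \frac{2 Y}{2 Y} = 2 Y \frac{1}{2 Y} = 1$)
$B{\left(x \right)} = -159 + x$ ($B{\left(x \right)} = x - 159 = -159 + x$)
$D = -402$ ($D = -159 - 243 = -402$)
$a{\left(\left(-15\right) 37 \right)} - D = 1 - -402 = 1 + 402 = 403$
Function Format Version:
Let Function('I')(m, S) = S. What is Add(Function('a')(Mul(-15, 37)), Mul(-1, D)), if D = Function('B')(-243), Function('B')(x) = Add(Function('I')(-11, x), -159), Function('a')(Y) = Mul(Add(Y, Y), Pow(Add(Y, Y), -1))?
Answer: 403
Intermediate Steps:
Function('a')(Y) = 1 (Function('a')(Y) = Mul(Mul(2, Y), Pow(Mul(2, Y), -1)) = Mul(Mul(2, Y), Mul(Rational(1, 2), Pow(Y, -1))) = 1)
Function('B')(x) = Add(-159, x) (Function('B')(x) = Add(x, -159) = Add(-159, x))
D = -402 (D = Add(-159, -243) = -402)
Add(Function('a')(Mul(-15, 37)), Mul(-1, D)) = Add(1, Mul(-1, -402)) = Add(1, 402) = 403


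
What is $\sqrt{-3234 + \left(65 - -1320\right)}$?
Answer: $43 i \approx 43.0 i$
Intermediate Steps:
$\sqrt{-3234 + \left(65 - -1320\right)} = \sqrt{-3234 + \left(65 + 1320\right)} = \sqrt{-3234 + 1385} = \sqrt{-1849} = 43 i$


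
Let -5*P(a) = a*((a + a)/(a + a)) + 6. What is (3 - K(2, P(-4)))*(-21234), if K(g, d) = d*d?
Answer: -1507614/25 ≈ -60305.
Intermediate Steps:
P(a) = -6/5 - a/5 (P(a) = -(a*((a + a)/(a + a)) + 6)/5 = -(a*((2*a)/((2*a))) + 6)/5 = -(a*((2*a)*(1/(2*a))) + 6)/5 = -(a*1 + 6)/5 = -(a + 6)/5 = -(6 + a)/5 = -6/5 - a/5)
K(g, d) = d**2
(3 - K(2, P(-4)))*(-21234) = (3 - (-6/5 - 1/5*(-4))**2)*(-21234) = (3 - (-6/5 + 4/5)**2)*(-21234) = (3 - (-2/5)**2)*(-21234) = (3 - 1*4/25)*(-21234) = (3 - 4/25)*(-21234) = (71/25)*(-21234) = -1507614/25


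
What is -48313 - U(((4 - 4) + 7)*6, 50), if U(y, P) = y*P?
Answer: -50413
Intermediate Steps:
U(y, P) = P*y
-48313 - U(((4 - 4) + 7)*6, 50) = -48313 - 50*((4 - 4) + 7)*6 = -48313 - 50*(0 + 7)*6 = -48313 - 50*7*6 = -48313 - 50*42 = -48313 - 1*2100 = -48313 - 2100 = -50413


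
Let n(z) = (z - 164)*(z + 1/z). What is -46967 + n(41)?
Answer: -52013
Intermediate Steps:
n(z) = (-164 + z)*(z + 1/z)
-46967 + n(41) = -46967 + (1 + 41² - 164*41 - 164/41) = -46967 + (1 + 1681 - 6724 - 164*1/41) = -46967 + (1 + 1681 - 6724 - 4) = -46967 - 5046 = -52013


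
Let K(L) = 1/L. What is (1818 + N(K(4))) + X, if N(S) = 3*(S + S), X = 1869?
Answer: 7377/2 ≈ 3688.5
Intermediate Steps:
N(S) = 6*S (N(S) = 3*(2*S) = 6*S)
(1818 + N(K(4))) + X = (1818 + 6/4) + 1869 = (1818 + 6*(¼)) + 1869 = (1818 + 3/2) + 1869 = 3639/2 + 1869 = 7377/2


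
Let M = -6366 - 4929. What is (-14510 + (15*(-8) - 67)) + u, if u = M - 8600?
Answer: -34592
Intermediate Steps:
M = -11295
u = -19895 (u = -11295 - 8600 = -19895)
(-14510 + (15*(-8) - 67)) + u = (-14510 + (15*(-8) - 67)) - 19895 = (-14510 + (-120 - 67)) - 19895 = (-14510 - 187) - 19895 = -14697 - 19895 = -34592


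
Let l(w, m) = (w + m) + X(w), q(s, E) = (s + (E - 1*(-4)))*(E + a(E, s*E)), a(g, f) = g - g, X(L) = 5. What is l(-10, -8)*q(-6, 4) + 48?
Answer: -56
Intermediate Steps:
a(g, f) = 0
q(s, E) = E*(4 + E + s) (q(s, E) = (s + (E - 1*(-4)))*(E + 0) = (s + (E + 4))*E = (s + (4 + E))*E = (4 + E + s)*E = E*(4 + E + s))
l(w, m) = 5 + m + w (l(w, m) = (w + m) + 5 = (m + w) + 5 = 5 + m + w)
l(-10, -8)*q(-6, 4) + 48 = (5 - 8 - 10)*(4*(4 + 4 - 6)) + 48 = -52*2 + 48 = -13*8 + 48 = -104 + 48 = -56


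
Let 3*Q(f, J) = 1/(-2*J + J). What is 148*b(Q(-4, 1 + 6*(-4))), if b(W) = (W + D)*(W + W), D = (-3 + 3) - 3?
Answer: -60976/4761 ≈ -12.807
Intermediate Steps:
D = -3 (D = 0 - 3 = -3)
Q(f, J) = -1/(3*J) (Q(f, J) = 1/(3*(-2*J + J)) = 1/(3*((-J))) = (-1/J)/3 = -1/(3*J))
b(W) = 2*W*(-3 + W) (b(W) = (W - 3)*(W + W) = (-3 + W)*(2*W) = 2*W*(-3 + W))
148*b(Q(-4, 1 + 6*(-4))) = 148*(2*(-1/(3*(1 + 6*(-4))))*(-3 - 1/(3*(1 + 6*(-4))))) = 148*(2*(-1/(3*(1 - 24)))*(-3 - 1/(3*(1 - 24)))) = 148*(2*(-1/3/(-23))*(-3 - 1/3/(-23))) = 148*(2*(-1/3*(-1/23))*(-3 - 1/3*(-1/23))) = 148*(2*(1/69)*(-3 + 1/69)) = 148*(2*(1/69)*(-206/69)) = 148*(-412/4761) = -60976/4761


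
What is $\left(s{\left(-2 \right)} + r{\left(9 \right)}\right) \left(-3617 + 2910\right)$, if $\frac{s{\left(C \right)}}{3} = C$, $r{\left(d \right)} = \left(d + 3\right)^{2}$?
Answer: $-97566$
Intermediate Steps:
$r{\left(d \right)} = \left(3 + d\right)^{2}$
$s{\left(C \right)} = 3 C$
$\left(s{\left(-2 \right)} + r{\left(9 \right)}\right) \left(-3617 + 2910\right) = \left(3 \left(-2\right) + \left(3 + 9\right)^{2}\right) \left(-3617 + 2910\right) = \left(-6 + 12^{2}\right) \left(-707\right) = \left(-6 + 144\right) \left(-707\right) = 138 \left(-707\right) = -97566$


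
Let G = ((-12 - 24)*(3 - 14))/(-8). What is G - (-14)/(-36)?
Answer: -449/9 ≈ -49.889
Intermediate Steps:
G = -99/2 (G = -36*(-11)*(-1/8) = 396*(-1/8) = -99/2 ≈ -49.500)
G - (-14)/(-36) = -99/2 - (-14)/(-36) = -99/2 - (-14)*(-1)/36 = -99/2 - 14*1/36 = -99/2 - 7/18 = -449/9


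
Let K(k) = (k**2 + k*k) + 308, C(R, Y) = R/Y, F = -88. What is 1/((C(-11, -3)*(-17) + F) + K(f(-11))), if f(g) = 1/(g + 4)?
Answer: 147/23183 ≈ 0.0063409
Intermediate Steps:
f(g) = 1/(4 + g)
K(k) = 308 + 2*k**2 (K(k) = (k**2 + k**2) + 308 = 2*k**2 + 308 = 308 + 2*k**2)
1/((C(-11, -3)*(-17) + F) + K(f(-11))) = 1/((-11/(-3)*(-17) - 88) + (308 + 2*(1/(4 - 11))**2)) = 1/((-11*(-1/3)*(-17) - 88) + (308 + 2*(1/(-7))**2)) = 1/(((11/3)*(-17) - 88) + (308 + 2*(-1/7)**2)) = 1/((-187/3 - 88) + (308 + 2*(1/49))) = 1/(-451/3 + (308 + 2/49)) = 1/(-451/3 + 15094/49) = 1/(23183/147) = 147/23183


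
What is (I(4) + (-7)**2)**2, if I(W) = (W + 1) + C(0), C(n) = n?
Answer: 2916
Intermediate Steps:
I(W) = 1 + W (I(W) = (W + 1) + 0 = (1 + W) + 0 = 1 + W)
(I(4) + (-7)**2)**2 = ((1 + 4) + (-7)**2)**2 = (5 + 49)**2 = 54**2 = 2916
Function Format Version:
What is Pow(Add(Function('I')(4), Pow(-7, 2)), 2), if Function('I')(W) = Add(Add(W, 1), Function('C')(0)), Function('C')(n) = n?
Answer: 2916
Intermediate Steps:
Function('I')(W) = Add(1, W) (Function('I')(W) = Add(Add(W, 1), 0) = Add(Add(1, W), 0) = Add(1, W))
Pow(Add(Function('I')(4), Pow(-7, 2)), 2) = Pow(Add(Add(1, 4), Pow(-7, 2)), 2) = Pow(Add(5, 49), 2) = Pow(54, 2) = 2916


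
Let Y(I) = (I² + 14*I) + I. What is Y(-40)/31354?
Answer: 500/15677 ≈ 0.031894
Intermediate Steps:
Y(I) = I² + 15*I
Y(-40)/31354 = -40*(15 - 40)/31354 = -40*(-25)*(1/31354) = 1000*(1/31354) = 500/15677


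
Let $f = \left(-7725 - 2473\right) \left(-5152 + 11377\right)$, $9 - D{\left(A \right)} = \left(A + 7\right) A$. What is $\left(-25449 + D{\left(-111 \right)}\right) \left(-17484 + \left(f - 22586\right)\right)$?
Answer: $2349320578080$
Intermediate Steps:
$D{\left(A \right)} = 9 - A \left(7 + A\right)$ ($D{\left(A \right)} = 9 - \left(A + 7\right) A = 9 - \left(7 + A\right) A = 9 - A \left(7 + A\right)$)
$f = -63482550$ ($f = \left(-10198\right) 6225 = -63482550$)
$\left(-25449 + D{\left(-111 \right)}\right) \left(-17484 + \left(f - 22586\right)\right) = \left(-25449 - 11535\right) \left(-17484 - 63505136\right) = \left(-25449 + \left(9 - 12321 + 777\right)\right) \left(-17484 - 63505136\right) = \left(-25449 + \left(9 - 12321 + 777\right)\right) \left(-63522620\right) = \left(-25449 - 11535\right) \left(-63522620\right) = \left(-36984\right) \left(-63522620\right) = 2349320578080$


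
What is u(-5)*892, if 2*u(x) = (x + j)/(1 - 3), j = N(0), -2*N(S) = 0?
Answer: 1115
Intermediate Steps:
N(S) = 0 (N(S) = -1/2*0 = 0)
j = 0
u(x) = -x/4 (u(x) = ((x + 0)/(1 - 3))/2 = (x/(-2))/2 = (x*(-1/2))/2 = (-x/2)/2 = -x/4)
u(-5)*892 = -1/4*(-5)*892 = (5/4)*892 = 1115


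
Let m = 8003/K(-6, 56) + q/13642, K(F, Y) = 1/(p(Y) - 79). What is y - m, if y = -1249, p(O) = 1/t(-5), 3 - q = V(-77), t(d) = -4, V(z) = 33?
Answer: 17270465115/27284 ≈ 6.3299e+5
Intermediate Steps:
q = -30 (q = 3 - 1*33 = 3 - 33 = -30)
p(O) = -1/4 (p(O) = 1/(-4) = -1/4)
K(F, Y) = -4/317 (K(F, Y) = 1/(-1/4 - 79) = 1/(-317/4) = -4/317)
m = -17304542831/27284 (m = 8003/(-4/317) - 30/13642 = 8003*(-317/4) - 30*1/13642 = -2536951/4 - 15/6821 = -17304542831/27284 ≈ -6.3424e+5)
y - m = -1249 - 1*(-17304542831/27284) = -1249 + 17304542831/27284 = 17270465115/27284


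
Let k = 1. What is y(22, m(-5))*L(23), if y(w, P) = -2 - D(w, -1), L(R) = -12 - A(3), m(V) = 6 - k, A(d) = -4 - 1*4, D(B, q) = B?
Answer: 96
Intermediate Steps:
A(d) = -8 (A(d) = -4 - 4 = -8)
m(V) = 5 (m(V) = 6 - 1*1 = 6 - 1 = 5)
L(R) = -4 (L(R) = -12 - 1*(-8) = -12 + 8 = -4)
y(w, P) = -2 - w
y(22, m(-5))*L(23) = (-2 - 1*22)*(-4) = (-2 - 22)*(-4) = -24*(-4) = 96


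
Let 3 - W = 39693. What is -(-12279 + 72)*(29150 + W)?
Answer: -128661780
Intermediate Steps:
W = -39690 (W = 3 - 1*39693 = 3 - 39693 = -39690)
-(-12279 + 72)*(29150 + W) = -(-12279 + 72)*(29150 - 39690) = -(-12207)*(-10540) = -1*128661780 = -128661780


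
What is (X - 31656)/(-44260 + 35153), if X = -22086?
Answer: 53742/9107 ≈ 5.9012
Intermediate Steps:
(X - 31656)/(-44260 + 35153) = (-22086 - 31656)/(-44260 + 35153) = -53742/(-9107) = -53742*(-1/9107) = 53742/9107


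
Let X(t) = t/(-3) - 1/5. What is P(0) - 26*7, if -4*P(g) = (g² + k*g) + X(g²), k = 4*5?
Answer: -3639/20 ≈ -181.95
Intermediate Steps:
k = 20
X(t) = -⅕ - t/3 (X(t) = t*(-⅓) - 1*⅕ = -t/3 - ⅕ = -⅕ - t/3)
P(g) = 1/20 - 5*g - g²/6 (P(g) = -((g² + 20*g) + (-⅕ - g²/3))/4 = -(-⅕ + 20*g + 2*g²/3)/4 = 1/20 - 5*g - g²/6)
P(0) - 26*7 = (1/20 - 5*0 - ⅙*0²) - 26*7 = (1/20 + 0 - ⅙*0) - 182 = (1/20 + 0 + 0) - 182 = 1/20 - 182 = -3639/20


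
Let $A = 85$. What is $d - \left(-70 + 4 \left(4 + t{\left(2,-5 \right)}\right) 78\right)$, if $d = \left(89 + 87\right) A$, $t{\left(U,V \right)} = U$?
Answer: $13158$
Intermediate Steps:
$d = 14960$ ($d = \left(89 + 87\right) 85 = 176 \cdot 85 = 14960$)
$d - \left(-70 + 4 \left(4 + t{\left(2,-5 \right)}\right) 78\right) = 14960 - \left(-70 + 4 \left(4 + 2\right) 78\right) = 14960 - \left(-70 + 4 \cdot 6 \cdot 78\right) = 14960 - \left(-70 + 24 \cdot 78\right) = 14960 - \left(-70 + 1872\right) = 14960 - 1802 = 13158$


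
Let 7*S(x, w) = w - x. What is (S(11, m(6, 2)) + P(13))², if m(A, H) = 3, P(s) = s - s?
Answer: 64/49 ≈ 1.3061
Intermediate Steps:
P(s) = 0
S(x, w) = -x/7 + w/7 (S(x, w) = (w - x)/7 = -x/7 + w/7)
(S(11, m(6, 2)) + P(13))² = ((-⅐*11 + (⅐)*3) + 0)² = ((-11/7 + 3/7) + 0)² = (-8/7 + 0)² = (-8/7)² = 64/49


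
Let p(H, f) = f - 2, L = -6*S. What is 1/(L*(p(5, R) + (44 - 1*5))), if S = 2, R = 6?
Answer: -1/516 ≈ -0.0019380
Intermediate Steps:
L = -12 (L = -6*2 = -12)
p(H, f) = -2 + f
1/(L*(p(5, R) + (44 - 1*5))) = 1/(-12*((-2 + 6) + (44 - 1*5))) = 1/(-12*(4 + (44 - 5))) = 1/(-12*(4 + 39)) = 1/(-12*43) = 1/(-516) = -1/516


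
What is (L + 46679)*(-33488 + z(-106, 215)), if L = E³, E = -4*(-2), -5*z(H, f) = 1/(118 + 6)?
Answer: -979806016151/620 ≈ -1.5803e+9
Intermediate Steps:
z(H, f) = -1/620 (z(H, f) = -1/(5*(118 + 6)) = -⅕/124 = -⅕*1/124 = -1/620)
E = 8
L = 512 (L = 8³ = 512)
(L + 46679)*(-33488 + z(-106, 215)) = (512 + 46679)*(-33488 - 1/620) = 47191*(-20762561/620) = -979806016151/620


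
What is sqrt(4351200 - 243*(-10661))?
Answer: sqrt(6941823) ≈ 2634.7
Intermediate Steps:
sqrt(4351200 - 243*(-10661)) = sqrt(4351200 + 2590623) = sqrt(6941823)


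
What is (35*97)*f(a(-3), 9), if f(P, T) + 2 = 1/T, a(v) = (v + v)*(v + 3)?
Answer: -57715/9 ≈ -6412.8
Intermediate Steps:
a(v) = 2*v*(3 + v) (a(v) = (2*v)*(3 + v) = 2*v*(3 + v))
f(P, T) = -2 + 1/T
(35*97)*f(a(-3), 9) = (35*97)*(-2 + 1/9) = 3395*(-2 + ⅑) = 3395*(-17/9) = -57715/9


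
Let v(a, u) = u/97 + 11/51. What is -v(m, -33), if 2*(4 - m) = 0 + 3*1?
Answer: 616/4947 ≈ 0.12452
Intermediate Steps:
m = 5/2 (m = 4 - (0 + 3*1)/2 = 4 - (0 + 3)/2 = 4 - ½*3 = 4 - 3/2 = 5/2 ≈ 2.5000)
v(a, u) = 11/51 + u/97 (v(a, u) = u*(1/97) + 11*(1/51) = u/97 + 11/51 = 11/51 + u/97)
-v(m, -33) = -(11/51 + (1/97)*(-33)) = -(11/51 - 33/97) = -1*(-616/4947) = 616/4947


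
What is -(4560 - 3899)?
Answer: -661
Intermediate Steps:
-(4560 - 3899) = -1*661 = -661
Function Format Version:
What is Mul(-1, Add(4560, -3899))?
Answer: -661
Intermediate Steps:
Mul(-1, Add(4560, -3899)) = Mul(-1, 661) = -661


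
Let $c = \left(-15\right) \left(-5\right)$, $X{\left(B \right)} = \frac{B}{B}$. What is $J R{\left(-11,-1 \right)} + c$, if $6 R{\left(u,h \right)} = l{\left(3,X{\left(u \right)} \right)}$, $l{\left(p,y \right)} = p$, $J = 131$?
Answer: $\frac{281}{2} \approx 140.5$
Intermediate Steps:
$X{\left(B \right)} = 1$
$c = 75$
$R{\left(u,h \right)} = \frac{1}{2}$ ($R{\left(u,h \right)} = \frac{1}{6} \cdot 3 = \frac{1}{2}$)
$J R{\left(-11,-1 \right)} + c = 131 \cdot \frac{1}{2} + 75 = \frac{131}{2} + 75 = \frac{281}{2}$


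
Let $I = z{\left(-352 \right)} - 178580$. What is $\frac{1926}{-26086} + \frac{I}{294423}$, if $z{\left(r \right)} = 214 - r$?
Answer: $- \frac{868455317}{1280053063} \approx -0.67845$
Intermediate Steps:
$I = -178014$ ($I = \left(214 - -352\right) - 178580 = \left(214 + 352\right) - 178580 = 566 - 178580 = -178014$)
$\frac{1926}{-26086} + \frac{I}{294423} = \frac{1926}{-26086} - \frac{178014}{294423} = 1926 \left(- \frac{1}{26086}\right) - \frac{59338}{98141} = - \frac{963}{13043} - \frac{59338}{98141} = - \frac{868455317}{1280053063}$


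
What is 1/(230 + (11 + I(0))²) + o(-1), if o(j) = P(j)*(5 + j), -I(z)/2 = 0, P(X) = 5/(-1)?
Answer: -7019/351 ≈ -19.997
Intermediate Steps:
P(X) = -5 (P(X) = 5*(-1) = -5)
I(z) = 0 (I(z) = -2*0 = 0)
o(j) = -25 - 5*j (o(j) = -5*(5 + j) = -25 - 5*j)
1/(230 + (11 + I(0))²) + o(-1) = 1/(230 + (11 + 0)²) + (-25 - 5*(-1)) = 1/(230 + 11²) + (-25 + 5) = 1/(230 + 121) - 20 = 1/351 - 20 = -7019/351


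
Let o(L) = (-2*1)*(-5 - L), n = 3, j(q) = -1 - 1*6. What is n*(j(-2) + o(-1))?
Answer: 3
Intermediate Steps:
j(q) = -7 (j(q) = -1 - 6 = -7)
o(L) = 10 + 2*L (o(L) = -2*(-5 - L) = 10 + 2*L)
n*(j(-2) + o(-1)) = 3*(-7 + (10 + 2*(-1))) = 3*(-7 + (10 - 2)) = 3*(-7 + 8) = 3*1 = 3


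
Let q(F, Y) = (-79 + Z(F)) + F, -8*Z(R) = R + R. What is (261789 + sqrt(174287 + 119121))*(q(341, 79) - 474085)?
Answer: -496255867437/4 - 1895633*sqrt(18338) ≈ -1.2432e+11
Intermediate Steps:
Z(R) = -R/4 (Z(R) = -(R + R)/8 = -R/4)
q(F, Y) = -79 + 3*F/4 (q(F, Y) = (-79 - F/4) + F = -79 + 3*F/4)
(261789 + sqrt(174287 + 119121))*(q(341, 79) - 474085) = (261789 + sqrt(174287 + 119121))*((-79 + (3/4)*341) - 474085) = (261789 + sqrt(293408))*((-79 + 1023/4) - 474085) = (261789 + 4*sqrt(18338))*(707/4 - 474085) = (261789 + 4*sqrt(18338))*(-1895633/4) = -496255867437/4 - 1895633*sqrt(18338)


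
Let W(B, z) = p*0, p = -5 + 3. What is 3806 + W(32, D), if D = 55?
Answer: 3806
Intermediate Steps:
p = -2
W(B, z) = 0 (W(B, z) = -2*0 = 0)
3806 + W(32, D) = 3806 + 0 = 3806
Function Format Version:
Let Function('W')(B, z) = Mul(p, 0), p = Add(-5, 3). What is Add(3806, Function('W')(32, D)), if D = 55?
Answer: 3806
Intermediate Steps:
p = -2
Function('W')(B, z) = 0 (Function('W')(B, z) = Mul(-2, 0) = 0)
Add(3806, Function('W')(32, D)) = Add(3806, 0) = 3806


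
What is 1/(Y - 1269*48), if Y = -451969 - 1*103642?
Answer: -1/616523 ≈ -1.6220e-6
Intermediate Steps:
Y = -555611 (Y = -451969 - 103642 = -555611)
1/(Y - 1269*48) = 1/(-555611 - 1269*48) = 1/(-555611 - 60912) = 1/(-616523) = -1/616523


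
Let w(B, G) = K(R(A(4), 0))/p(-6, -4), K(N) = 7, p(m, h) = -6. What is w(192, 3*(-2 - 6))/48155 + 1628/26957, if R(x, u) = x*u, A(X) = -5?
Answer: 470189341/7788686010 ≈ 0.060368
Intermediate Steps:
R(x, u) = u*x
w(B, G) = -7/6 (w(B, G) = 7/(-6) = 7*(-⅙) = -7/6)
w(192, 3*(-2 - 6))/48155 + 1628/26957 = -7/6/48155 + 1628/26957 = -7/6*1/48155 + 1628*(1/26957) = -7/288930 + 1628/26957 = 470189341/7788686010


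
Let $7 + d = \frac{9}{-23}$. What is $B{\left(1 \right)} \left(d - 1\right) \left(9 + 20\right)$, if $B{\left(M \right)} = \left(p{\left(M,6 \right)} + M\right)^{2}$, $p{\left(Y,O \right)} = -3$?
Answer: $- \frac{22388}{23} \approx -973.39$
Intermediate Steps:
$B{\left(M \right)} = \left(-3 + M\right)^{2}$
$d = - \frac{170}{23}$ ($d = -7 + \frac{9}{-23} = -7 + 9 \left(- \frac{1}{23}\right) = -7 - \frac{9}{23} = - \frac{170}{23} \approx -7.3913$)
$B{\left(1 \right)} \left(d - 1\right) \left(9 + 20\right) = \left(-3 + 1\right)^{2} \left(- \frac{170}{23} - 1\right) \left(9 + 20\right) = \left(-2\right)^{2} \left(\left(- \frac{193}{23}\right) 29\right) = 4 \left(- \frac{5597}{23}\right) = - \frac{22388}{23}$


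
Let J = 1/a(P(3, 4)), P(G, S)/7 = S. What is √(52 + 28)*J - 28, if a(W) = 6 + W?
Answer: -28 + 2*√5/17 ≈ -27.737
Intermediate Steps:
P(G, S) = 7*S
J = 1/34 (J = 1/(6 + 7*4) = 1/(6 + 28) = 1/34 ≈ 0.029412)
√(52 + 28)*J - 28 = √(52 + 28)*(1/34) - 28 = √80*(1/34) - 28 = (4*√5)*(1/34) - 28 = 2*√5/17 - 28 = -28 + 2*√5/17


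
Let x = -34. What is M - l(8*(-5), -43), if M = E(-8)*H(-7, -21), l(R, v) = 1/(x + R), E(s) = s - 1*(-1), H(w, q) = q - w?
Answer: 7253/74 ≈ 98.014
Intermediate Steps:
E(s) = 1 + s (E(s) = s + 1 = 1 + s)
l(R, v) = 1/(-34 + R)
M = 98 (M = (1 - 8)*(-21 - 1*(-7)) = -7*(-21 + 7) = -7*(-14) = 98)
M - l(8*(-5), -43) = 98 - 1/(-34 + 8*(-5)) = 98 - 1/(-34 - 40) = 98 - 1/(-74) = 98 - 1*(-1/74) = 98 + 1/74 = 7253/74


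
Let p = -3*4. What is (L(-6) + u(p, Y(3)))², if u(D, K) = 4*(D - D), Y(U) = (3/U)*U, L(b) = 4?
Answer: 16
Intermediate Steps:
p = -12
Y(U) = 3
u(D, K) = 0 (u(D, K) = 4*0 = 0)
(L(-6) + u(p, Y(3)))² = (4 + 0)² = 4² = 16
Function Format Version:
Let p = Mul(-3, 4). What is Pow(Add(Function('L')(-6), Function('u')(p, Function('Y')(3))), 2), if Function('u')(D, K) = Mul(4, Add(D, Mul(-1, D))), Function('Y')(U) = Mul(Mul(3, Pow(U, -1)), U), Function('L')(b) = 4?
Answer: 16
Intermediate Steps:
p = -12
Function('Y')(U) = 3
Function('u')(D, K) = 0 (Function('u')(D, K) = Mul(4, 0) = 0)
Pow(Add(Function('L')(-6), Function('u')(p, Function('Y')(3))), 2) = Pow(Add(4, 0), 2) = Pow(4, 2) = 16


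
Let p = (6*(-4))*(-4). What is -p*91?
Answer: -8736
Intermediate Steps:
p = 96 (p = -24*(-4) = 96)
-p*91 = -96*91 = -1*8736 = -8736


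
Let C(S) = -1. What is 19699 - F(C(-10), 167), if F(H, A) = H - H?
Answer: 19699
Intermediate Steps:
F(H, A) = 0
19699 - F(C(-10), 167) = 19699 - 1*0 = 19699 + 0 = 19699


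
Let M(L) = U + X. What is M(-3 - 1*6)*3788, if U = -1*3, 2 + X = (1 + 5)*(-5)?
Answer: -132580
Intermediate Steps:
X = -32 (X = -2 + (1 + 5)*(-5) = -2 + 6*(-5) = -2 - 30 = -32)
U = -3
M(L) = -35 (M(L) = -3 - 32 = -35)
M(-3 - 1*6)*3788 = -35*3788 = -132580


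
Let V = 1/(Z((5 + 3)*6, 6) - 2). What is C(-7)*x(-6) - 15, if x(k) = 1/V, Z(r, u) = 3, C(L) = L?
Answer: -22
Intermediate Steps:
V = 1 (V = 1/(3 - 2) = 1/1 = 1)
x(k) = 1 (x(k) = 1/1 = 1)
C(-7)*x(-6) - 15 = -7*1 - 15 = -7 - 15 = -22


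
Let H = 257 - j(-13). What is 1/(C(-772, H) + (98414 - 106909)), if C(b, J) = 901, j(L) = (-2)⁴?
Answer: -1/7594 ≈ -0.00013168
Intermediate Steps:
j(L) = 16
H = 241 (H = 257 - 1*16 = 257 - 16 = 241)
1/(C(-772, H) + (98414 - 106909)) = 1/(901 + (98414 - 106909)) = 1/(901 - 8495) = 1/(-7594) = -1/7594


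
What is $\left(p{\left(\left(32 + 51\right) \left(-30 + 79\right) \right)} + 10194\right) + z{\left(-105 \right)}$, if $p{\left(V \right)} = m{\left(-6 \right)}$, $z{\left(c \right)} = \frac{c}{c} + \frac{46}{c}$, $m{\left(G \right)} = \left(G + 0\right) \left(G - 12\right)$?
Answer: $\frac{1081769}{105} \approx 10303.0$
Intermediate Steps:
$m{\left(G \right)} = G \left(-12 + G\right)$
$z{\left(c \right)} = 1 + \frac{46}{c}$
$p{\left(V \right)} = 108$ ($p{\left(V \right)} = - 6 \left(-12 - 6\right) = \left(-6\right) \left(-18\right) = 108$)
$\left(p{\left(\left(32 + 51\right) \left(-30 + 79\right) \right)} + 10194\right) + z{\left(-105 \right)} = \left(108 + 10194\right) + \frac{46 - 105}{-105} = 10302 - - \frac{59}{105} = 10302 + \frac{59}{105} = \frac{1081769}{105}$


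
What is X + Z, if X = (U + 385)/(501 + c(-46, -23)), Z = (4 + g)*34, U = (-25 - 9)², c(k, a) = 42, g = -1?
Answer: 56927/543 ≈ 104.84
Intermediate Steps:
U = 1156 (U = (-34)² = 1156)
Z = 102 (Z = (4 - 1)*34 = 3*34 = 102)
X = 1541/543 (X = (1156 + 385)/(501 + 42) = 1541/543 ≈ 2.8379)
X + Z = 1541/543 + 102 = 56927/543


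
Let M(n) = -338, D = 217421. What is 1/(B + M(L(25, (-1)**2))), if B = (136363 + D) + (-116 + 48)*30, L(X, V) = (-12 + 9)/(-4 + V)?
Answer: 1/351406 ≈ 2.8457e-6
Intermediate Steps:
L(X, V) = -3/(-4 + V)
B = 351744 (B = (136363 + 217421) + (-116 + 48)*30 = 353784 - 68*30 = 353784 - 2040 = 351744)
1/(B + M(L(25, (-1)**2))) = 1/(351744 - 338) = 1/351406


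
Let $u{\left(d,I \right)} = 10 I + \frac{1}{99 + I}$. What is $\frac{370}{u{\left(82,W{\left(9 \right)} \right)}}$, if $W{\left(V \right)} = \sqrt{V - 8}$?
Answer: $\frac{37000}{1001} \approx 36.963$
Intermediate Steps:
$W{\left(V \right)} = \sqrt{-8 + V}$
$u{\left(d,I \right)} = \frac{1}{99 + I} + 10 I$
$\frac{370}{u{\left(82,W{\left(9 \right)} \right)}} = \frac{370}{\frac{1}{99 + \sqrt{-8 + 9}} \left(1 + 10 \left(\sqrt{-8 + 9}\right)^{2} + 990 \sqrt{-8 + 9}\right)} = \frac{370}{\frac{1}{99 + \sqrt{1}} \left(1 + 10 \left(\sqrt{1}\right)^{2} + 990 \sqrt{1}\right)} = \frac{370}{\frac{1}{99 + 1} \left(1 + 10 \cdot 1^{2} + 990 \cdot 1\right)} = \frac{370}{\frac{1}{100} \left(1 + 10 \cdot 1 + 990\right)} = \frac{370}{\frac{1}{100} \left(1 + 10 + 990\right)} = \frac{370}{\frac{1}{100} \cdot 1001} = \frac{370}{\frac{1001}{100}} = 370 \cdot \frac{100}{1001} = \frac{37000}{1001}$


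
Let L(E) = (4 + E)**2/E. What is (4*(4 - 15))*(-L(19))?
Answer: 23276/19 ≈ 1225.1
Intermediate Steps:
L(E) = (4 + E)**2/E
(4*(4 - 15))*(-L(19)) = (4*(4 - 15))*(-(4 + 19)**2/19) = (4*(-11))*(-23**2/19) = -(-44)*(1/19)*529 = -(-44)*529/19 = -44*(-529/19) = 23276/19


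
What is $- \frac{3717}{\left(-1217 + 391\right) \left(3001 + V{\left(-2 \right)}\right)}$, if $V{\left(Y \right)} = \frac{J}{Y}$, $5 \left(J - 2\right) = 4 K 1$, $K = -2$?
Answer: $\frac{45}{30008} \approx 0.0014996$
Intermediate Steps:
$J = \frac{2}{5}$ ($J = 2 + \frac{4 \left(-2\right) 1}{5} = 2 + \frac{\left(-8\right) 1}{5} = 2 + \frac{1}{5} \left(-8\right) = 2 - \frac{8}{5} = \frac{2}{5} \approx 0.4$)
$V{\left(Y \right)} = \frac{2}{5 Y}$
$- \frac{3717}{\left(-1217 + 391\right) \left(3001 + V{\left(-2 \right)}\right)} = - \frac{3717}{\left(-1217 + 391\right) \left(3001 + \frac{2}{5 \left(-2\right)}\right)} = - \frac{3717}{\left(-826\right) \left(3001 + \frac{2}{5} \left(- \frac{1}{2}\right)\right)} = - \frac{3717}{\left(-826\right) \left(3001 - \frac{1}{5}\right)} = - \frac{3717}{\left(-826\right) \frac{15004}{5}} = - \frac{3717}{- \frac{12393304}{5}} = \left(-3717\right) \left(- \frac{5}{12393304}\right) = \frac{45}{30008}$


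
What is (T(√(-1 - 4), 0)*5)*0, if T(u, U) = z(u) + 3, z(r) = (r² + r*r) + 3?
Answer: 0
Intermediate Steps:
z(r) = 3 + 2*r² (z(r) = (r² + r²) + 3 = 2*r² + 3 = 3 + 2*r²)
T(u, U) = 6 + 2*u² (T(u, U) = (3 + 2*u²) + 3 = 6 + 2*u²)
(T(√(-1 - 4), 0)*5)*0 = ((6 + 2*(√(-1 - 4))²)*5)*0 = ((6 + 2*(√(-5))²)*5)*0 = ((6 + 2*(I*√5)²)*5)*0 = ((6 + 2*(-5))*5)*0 = ((6 - 10)*5)*0 = -4*5*0 = -20*0 = 0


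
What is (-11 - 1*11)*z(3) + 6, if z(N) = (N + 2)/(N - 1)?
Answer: -49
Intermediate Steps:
z(N) = (2 + N)/(-1 + N)
(-11 - 1*11)*z(3) + 6 = (-11 - 1*11)*((2 + 3)/(-1 + 3)) + 6 = (-11 - 11)*(5/2) + 6 = -11*5 + 6 = -22*5/2 + 6 = -55 + 6 = -49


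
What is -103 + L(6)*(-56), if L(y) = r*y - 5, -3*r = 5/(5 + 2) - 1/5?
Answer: 1173/5 ≈ 234.60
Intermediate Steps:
r = -6/35 (r = -(5/(5 + 2) - 1/5)/3 = -(5/7 - 1*1/5)/3 = -(5*(1/7) - 1/5)/3 = -(5/7 - 1/5)/3 = -1/3*18/35 = -6/35 ≈ -0.17143)
L(y) = -5 - 6*y/35 (L(y) = -6*y/35 - 5 = -5 - 6*y/35)
-103 + L(6)*(-56) = -103 + (-5 - 6/35*6)*(-56) = -103 + (-5 - 36/35)*(-56) = -103 - 211/35*(-56) = -103 + 1688/5 = 1173/5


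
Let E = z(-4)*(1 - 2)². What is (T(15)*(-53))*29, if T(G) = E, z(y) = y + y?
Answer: 12296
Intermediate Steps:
z(y) = 2*y
E = -8 (E = (2*(-4))*(1 - 2)² = -8*(-1)² = -8*1 = -8)
T(G) = -8
(T(15)*(-53))*29 = -8*(-53)*29 = 424*29 = 12296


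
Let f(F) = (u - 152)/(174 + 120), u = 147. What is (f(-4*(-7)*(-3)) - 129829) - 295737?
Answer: -125116409/294 ≈ -4.2557e+5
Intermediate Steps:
f(F) = -5/294 (f(F) = (147 - 152)/(174 + 120) = -5/294)
(f(-4*(-7)*(-3)) - 129829) - 295737 = (-5/294 - 129829) - 295737 = -38169731/294 - 295737 = -125116409/294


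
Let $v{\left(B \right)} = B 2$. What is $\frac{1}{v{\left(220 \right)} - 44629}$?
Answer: $- \frac{1}{44189} \approx -2.263 \cdot 10^{-5}$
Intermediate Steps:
$v{\left(B \right)} = 2 B$
$\frac{1}{v{\left(220 \right)} - 44629} = \frac{1}{2 \cdot 220 - 44629} = \frac{1}{440 - 44629} = \frac{1}{-44189} = - \frac{1}{44189}$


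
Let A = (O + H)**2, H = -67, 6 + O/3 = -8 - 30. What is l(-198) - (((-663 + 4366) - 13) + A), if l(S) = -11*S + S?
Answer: -41311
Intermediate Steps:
O = -132 (O = -18 + 3*(-8 - 30) = -18 + 3*(-38) = -18 - 114 = -132)
l(S) = -10*S
A = 39601 (A = (-132 - 67)**2 = (-199)**2 = 39601)
l(-198) - (((-663 + 4366) - 13) + A) = -10*(-198) - (((-663 + 4366) - 13) + 39601) = 1980 - ((3703 - 13) + 39601) = 1980 - (3690 + 39601) = 1980 - 1*43291 = 1980 - 43291 = -41311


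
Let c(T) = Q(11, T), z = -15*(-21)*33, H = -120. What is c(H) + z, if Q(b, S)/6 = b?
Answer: 10461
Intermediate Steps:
Q(b, S) = 6*b
z = 10395 (z = 315*33 = 10395)
c(T) = 66 (c(T) = 6*11 = 66)
c(H) + z = 66 + 10395 = 10461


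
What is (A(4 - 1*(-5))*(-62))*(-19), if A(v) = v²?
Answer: 95418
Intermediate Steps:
(A(4 - 1*(-5))*(-62))*(-19) = ((4 - 1*(-5))²*(-62))*(-19) = ((4 + 5)²*(-62))*(-19) = (9²*(-62))*(-19) = (81*(-62))*(-19) = -5022*(-19) = 95418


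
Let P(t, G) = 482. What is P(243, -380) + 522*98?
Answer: 51638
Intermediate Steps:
P(243, -380) + 522*98 = 482 + 522*98 = 482 + 51156 = 51638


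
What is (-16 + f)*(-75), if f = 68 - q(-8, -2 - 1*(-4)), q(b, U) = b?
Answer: -4500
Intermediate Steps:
f = 76 (f = 68 - 1*(-8) = 68 + 8 = 76)
(-16 + f)*(-75) = (-16 + 76)*(-75) = 60*(-75) = -4500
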